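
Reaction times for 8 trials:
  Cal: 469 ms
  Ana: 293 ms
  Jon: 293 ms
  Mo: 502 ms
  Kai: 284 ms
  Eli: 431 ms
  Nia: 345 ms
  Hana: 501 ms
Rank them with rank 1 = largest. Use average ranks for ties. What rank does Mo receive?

1

Sorted (descending): 502, 501, 469, 431, 345, 293, 293, 284
The 2 values of 293 occupy positions 6–7 → average rank (6+7)/2 = 6.5.
Mo has value 502 ms → rank 1.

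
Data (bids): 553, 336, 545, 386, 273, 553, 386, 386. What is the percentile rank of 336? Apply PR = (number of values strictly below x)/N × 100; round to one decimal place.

N = 8.
Strictly below 336: 1. Equal to 336: 1.
PR = 1/8 × 100 = 12.5

12.5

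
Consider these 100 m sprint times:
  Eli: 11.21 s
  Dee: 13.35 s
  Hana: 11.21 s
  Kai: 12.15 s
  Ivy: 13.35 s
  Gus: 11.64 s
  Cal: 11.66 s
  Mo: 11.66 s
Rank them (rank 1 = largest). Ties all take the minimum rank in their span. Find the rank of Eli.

Sorted (descending): 13.35, 13.35, 12.15, 11.66, 11.66, 11.64, 11.21, 11.21
The 2 values of 13.35 occupy positions 1–2 → each gets rank 1.
The 2 values of 11.66 occupy positions 4–5 → each gets rank 4.
The 2 values of 11.21 occupy positions 7–8 → each gets rank 7.
Eli has value 11.21 s → rank 7.

7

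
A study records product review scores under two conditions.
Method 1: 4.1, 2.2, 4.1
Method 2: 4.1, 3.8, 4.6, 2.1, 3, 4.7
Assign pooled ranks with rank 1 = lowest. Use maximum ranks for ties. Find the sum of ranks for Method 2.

Sorted (ascending): 2.1, 2.2, 3, 3.8, 4.1, 4.1, 4.1, 4.6, 4.7
The 3 values of 4.1 occupy positions 5–7 → each gets rank 7.
Method 2 values → pooled ranks: 4.1→7, 3.8→4, 4.6→8, 2.1→1, 3→3, 4.7→9
Rank sum = 7 + 4 + 8 + 1 + 3 + 9 = 32

32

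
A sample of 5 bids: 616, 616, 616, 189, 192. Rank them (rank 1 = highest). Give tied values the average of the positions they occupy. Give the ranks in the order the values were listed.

2, 2, 2, 5, 4

Sorted (descending): 616, 616, 616, 192, 189
The 3 values of 616 occupy positions 1–3 → average rank 2.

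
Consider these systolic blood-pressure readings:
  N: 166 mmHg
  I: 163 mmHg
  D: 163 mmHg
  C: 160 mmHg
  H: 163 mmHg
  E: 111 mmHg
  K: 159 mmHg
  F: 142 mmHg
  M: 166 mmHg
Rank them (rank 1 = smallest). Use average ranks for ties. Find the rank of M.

8.5

Sorted (ascending): 111, 142, 159, 160, 163, 163, 163, 166, 166
The 3 values of 163 occupy positions 5–7 → average rank 6.
The 2 values of 166 occupy positions 8–9 → average rank (8+9)/2 = 8.5.
M has value 166 mmHg → rank 8.5.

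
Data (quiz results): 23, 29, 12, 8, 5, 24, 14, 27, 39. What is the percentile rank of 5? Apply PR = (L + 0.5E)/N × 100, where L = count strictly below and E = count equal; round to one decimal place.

5.6

N = 9.
Strictly below 5: 0. Equal to 5: 1.
PR = (0 + 0.5·1)/9 × 100 = 5.6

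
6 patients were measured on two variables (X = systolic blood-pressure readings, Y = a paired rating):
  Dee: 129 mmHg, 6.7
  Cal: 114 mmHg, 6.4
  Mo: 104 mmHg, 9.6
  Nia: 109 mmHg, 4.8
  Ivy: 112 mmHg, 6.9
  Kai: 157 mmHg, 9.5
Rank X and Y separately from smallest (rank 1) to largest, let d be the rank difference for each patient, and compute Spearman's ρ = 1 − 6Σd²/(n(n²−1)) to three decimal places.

-0.029

Ranks of variable 1: 5, 4, 1, 2, 3, 6
Ranks of variable 2: 3, 2, 6, 1, 4, 5
d = r₁ − r₂: 2, 2, -5, 1, -1, 1
d²: 4, 4, 25, 1, 1, 1; Σd² = 36
ρ = 1 − 6·36/(6·35) = 1 − 216/210 = -0.029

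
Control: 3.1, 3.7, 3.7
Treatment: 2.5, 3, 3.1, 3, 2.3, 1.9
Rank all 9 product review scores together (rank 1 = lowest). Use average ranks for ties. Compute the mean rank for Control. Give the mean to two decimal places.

Sorted (ascending): 1.9, 2.3, 2.5, 3, 3, 3.1, 3.1, 3.7, 3.7
The 2 values of 3 occupy positions 4–5 → average rank (4+5)/2 = 4.5.
The 2 values of 3.1 occupy positions 6–7 → average rank (6+7)/2 = 6.5.
The 2 values of 3.7 occupy positions 8–9 → average rank (8+9)/2 = 8.5.
Control values → pooled ranks: 3.1→6.5, 3.7→8.5, 3.7→8.5
Mean rank = (6.5 + 8.5 + 8.5) / 3 = 7.83

7.83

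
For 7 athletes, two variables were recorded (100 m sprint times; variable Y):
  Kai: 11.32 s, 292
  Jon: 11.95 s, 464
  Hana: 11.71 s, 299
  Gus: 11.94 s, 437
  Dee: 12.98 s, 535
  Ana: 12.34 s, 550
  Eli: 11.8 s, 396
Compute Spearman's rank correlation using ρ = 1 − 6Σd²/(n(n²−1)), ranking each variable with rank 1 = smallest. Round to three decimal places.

0.964

Ranks of variable 1: 1, 5, 2, 4, 7, 6, 3
Ranks of variable 2: 1, 5, 2, 4, 6, 7, 3
d = r₁ − r₂: 0, 0, 0, 0, 1, -1, 0
d²: 0, 0, 0, 0, 1, 1, 0; Σd² = 2
ρ = 1 − 6·2/(7·48) = 1 − 12/336 = 0.964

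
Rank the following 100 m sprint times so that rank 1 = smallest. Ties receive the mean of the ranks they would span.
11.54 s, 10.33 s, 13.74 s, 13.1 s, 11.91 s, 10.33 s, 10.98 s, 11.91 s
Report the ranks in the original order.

Sorted (ascending): 10.33, 10.33, 10.98, 11.54, 11.91, 11.91, 13.1, 13.74
The 2 values of 10.33 occupy positions 1–2 → average rank (1+2)/2 = 1.5.
The 2 values of 11.91 occupy positions 5–6 → average rank (5+6)/2 = 5.5.

4, 1.5, 8, 7, 5.5, 1.5, 3, 5.5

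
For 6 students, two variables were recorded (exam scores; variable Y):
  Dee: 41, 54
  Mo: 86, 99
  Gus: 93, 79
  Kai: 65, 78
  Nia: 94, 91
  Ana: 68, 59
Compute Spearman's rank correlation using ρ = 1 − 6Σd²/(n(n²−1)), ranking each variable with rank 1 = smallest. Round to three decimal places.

Ranks of variable 1: 1, 4, 5, 2, 6, 3
Ranks of variable 2: 1, 6, 4, 3, 5, 2
d = r₁ − r₂: 0, -2, 1, -1, 1, 1
d²: 0, 4, 1, 1, 1, 1; Σd² = 8
ρ = 1 − 6·8/(6·35) = 1 − 48/210 = 0.771

0.771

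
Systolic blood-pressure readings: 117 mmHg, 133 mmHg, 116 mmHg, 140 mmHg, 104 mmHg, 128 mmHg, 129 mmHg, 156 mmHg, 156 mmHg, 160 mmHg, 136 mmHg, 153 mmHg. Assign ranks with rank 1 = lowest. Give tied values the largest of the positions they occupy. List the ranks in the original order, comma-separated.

3, 6, 2, 8, 1, 4, 5, 11, 11, 12, 7, 9

Sorted (ascending): 104, 116, 117, 128, 129, 133, 136, 140, 153, 156, 156, 160
The 2 values of 156 occupy positions 10–11 → each gets rank 11.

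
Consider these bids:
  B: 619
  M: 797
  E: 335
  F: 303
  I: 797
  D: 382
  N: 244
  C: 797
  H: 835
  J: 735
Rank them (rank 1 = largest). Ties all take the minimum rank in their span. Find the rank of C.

2

Sorted (descending): 835, 797, 797, 797, 735, 619, 382, 335, 303, 244
The 3 values of 797 occupy positions 2–4 → each gets rank 2.
C has value 797 → rank 2.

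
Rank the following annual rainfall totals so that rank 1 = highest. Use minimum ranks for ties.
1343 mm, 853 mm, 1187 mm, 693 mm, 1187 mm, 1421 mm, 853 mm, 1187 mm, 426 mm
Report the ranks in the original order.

Sorted (descending): 1421, 1343, 1187, 1187, 1187, 853, 853, 693, 426
The 3 values of 1187 occupy positions 3–5 → each gets rank 3.
The 2 values of 853 occupy positions 6–7 → each gets rank 6.

2, 6, 3, 8, 3, 1, 6, 3, 9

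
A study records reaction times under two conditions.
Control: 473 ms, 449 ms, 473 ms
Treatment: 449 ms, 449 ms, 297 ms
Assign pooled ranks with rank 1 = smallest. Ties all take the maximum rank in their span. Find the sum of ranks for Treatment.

Sorted (ascending): 297, 449, 449, 449, 473, 473
The 3 values of 449 occupy positions 2–4 → each gets rank 4.
The 2 values of 473 occupy positions 5–6 → each gets rank 6.
Treatment values → pooled ranks: 449→4, 449→4, 297→1
Rank sum = 4 + 4 + 1 = 9

9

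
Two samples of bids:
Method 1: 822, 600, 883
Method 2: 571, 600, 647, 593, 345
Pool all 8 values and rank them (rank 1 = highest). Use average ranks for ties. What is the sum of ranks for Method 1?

7.5

Sorted (descending): 883, 822, 647, 600, 600, 593, 571, 345
The 2 values of 600 occupy positions 4–5 → average rank (4+5)/2 = 4.5.
Method 1 values → pooled ranks: 822→2, 600→4.5, 883→1
Rank sum = 2 + 4.5 + 1 = 7.5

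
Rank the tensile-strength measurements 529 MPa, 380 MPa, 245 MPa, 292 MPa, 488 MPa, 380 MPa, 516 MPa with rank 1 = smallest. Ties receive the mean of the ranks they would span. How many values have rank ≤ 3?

2

Sorted (ascending): 245, 292, 380, 380, 488, 516, 529
The 2 values of 380 occupy positions 3–4 → average rank (3+4)/2 = 3.5.
Ranks ≤ 3: {1, 2} → 2 values.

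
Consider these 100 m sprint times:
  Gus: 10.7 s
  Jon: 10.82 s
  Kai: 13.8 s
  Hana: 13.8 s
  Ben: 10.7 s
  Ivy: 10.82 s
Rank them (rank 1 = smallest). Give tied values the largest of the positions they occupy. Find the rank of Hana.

6

Sorted (ascending): 10.7, 10.7, 10.82, 10.82, 13.8, 13.8
The 2 values of 10.7 occupy positions 1–2 → each gets rank 2.
The 2 values of 10.82 occupy positions 3–4 → each gets rank 4.
The 2 values of 13.8 occupy positions 5–6 → each gets rank 6.
Hana has value 13.8 s → rank 6.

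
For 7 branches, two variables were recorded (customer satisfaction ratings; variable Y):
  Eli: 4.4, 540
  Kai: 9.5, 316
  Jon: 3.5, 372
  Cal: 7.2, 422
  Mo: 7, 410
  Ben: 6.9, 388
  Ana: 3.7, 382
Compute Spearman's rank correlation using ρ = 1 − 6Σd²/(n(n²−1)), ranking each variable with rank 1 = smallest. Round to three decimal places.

Ranks of variable 1: 3, 7, 1, 6, 5, 4, 2
Ranks of variable 2: 7, 1, 2, 6, 5, 4, 3
d = r₁ − r₂: -4, 6, -1, 0, 0, 0, -1
d²: 16, 36, 1, 0, 0, 0, 1; Σd² = 54
ρ = 1 − 6·54/(7·48) = 1 − 324/336 = 0.036

0.036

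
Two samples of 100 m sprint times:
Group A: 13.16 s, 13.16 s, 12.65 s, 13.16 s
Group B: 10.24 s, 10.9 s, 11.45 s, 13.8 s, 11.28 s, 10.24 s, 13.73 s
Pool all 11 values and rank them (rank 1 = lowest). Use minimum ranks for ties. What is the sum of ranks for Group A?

27

Sorted (ascending): 10.24, 10.24, 10.9, 11.28, 11.45, 12.65, 13.16, 13.16, 13.16, 13.73, 13.8
The 2 values of 10.24 occupy positions 1–2 → each gets rank 1.
The 3 values of 13.16 occupy positions 7–9 → each gets rank 7.
Group A values → pooled ranks: 13.16→7, 13.16→7, 12.65→6, 13.16→7
Rank sum = 7 + 7 + 6 + 7 = 27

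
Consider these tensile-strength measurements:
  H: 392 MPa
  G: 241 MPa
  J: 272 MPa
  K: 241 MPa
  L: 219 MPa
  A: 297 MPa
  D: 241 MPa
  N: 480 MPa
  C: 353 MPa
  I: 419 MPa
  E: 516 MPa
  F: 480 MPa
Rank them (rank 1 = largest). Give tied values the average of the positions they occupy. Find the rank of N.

2.5

Sorted (descending): 516, 480, 480, 419, 392, 353, 297, 272, 241, 241, 241, 219
The 2 values of 480 occupy positions 2–3 → average rank (2+3)/2 = 2.5.
The 3 values of 241 occupy positions 9–11 → average rank 10.
N has value 480 MPa → rank 2.5.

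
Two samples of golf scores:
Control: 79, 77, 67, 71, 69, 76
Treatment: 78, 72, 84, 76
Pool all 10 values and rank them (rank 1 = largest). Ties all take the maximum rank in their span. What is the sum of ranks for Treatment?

Sorted (descending): 84, 79, 78, 77, 76, 76, 72, 71, 69, 67
The 2 values of 76 occupy positions 5–6 → each gets rank 6.
Treatment values → pooled ranks: 78→3, 72→7, 84→1, 76→6
Rank sum = 3 + 7 + 1 + 6 = 17

17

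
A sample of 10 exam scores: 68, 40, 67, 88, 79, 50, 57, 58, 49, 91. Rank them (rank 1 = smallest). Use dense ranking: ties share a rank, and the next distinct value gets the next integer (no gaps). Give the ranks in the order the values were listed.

7, 1, 6, 9, 8, 3, 4, 5, 2, 10

Sorted (ascending): 40, 49, 50, 57, 58, 67, 68, 79, 88, 91
No ties — each value takes its position as its rank.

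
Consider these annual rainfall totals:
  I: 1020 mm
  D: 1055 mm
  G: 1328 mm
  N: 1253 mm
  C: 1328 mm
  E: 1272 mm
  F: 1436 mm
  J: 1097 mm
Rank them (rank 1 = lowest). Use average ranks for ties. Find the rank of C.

Sorted (ascending): 1020, 1055, 1097, 1253, 1272, 1328, 1328, 1436
The 2 values of 1328 occupy positions 6–7 → average rank (6+7)/2 = 6.5.
C has value 1328 mm → rank 6.5.

6.5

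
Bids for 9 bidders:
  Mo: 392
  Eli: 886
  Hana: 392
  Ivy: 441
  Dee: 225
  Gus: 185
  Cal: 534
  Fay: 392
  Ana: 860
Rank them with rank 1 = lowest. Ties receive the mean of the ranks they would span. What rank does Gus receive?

1

Sorted (ascending): 185, 225, 392, 392, 392, 441, 534, 860, 886
The 3 values of 392 occupy positions 3–5 → average rank 4.
Gus has value 185 → rank 1.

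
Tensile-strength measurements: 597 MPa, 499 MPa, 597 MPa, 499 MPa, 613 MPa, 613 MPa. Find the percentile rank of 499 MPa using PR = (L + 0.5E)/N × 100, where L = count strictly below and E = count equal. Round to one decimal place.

16.7

N = 6.
Strictly below 499: 0. Equal to 499: 2.
PR = (0 + 0.5·2)/6 × 100 = 16.7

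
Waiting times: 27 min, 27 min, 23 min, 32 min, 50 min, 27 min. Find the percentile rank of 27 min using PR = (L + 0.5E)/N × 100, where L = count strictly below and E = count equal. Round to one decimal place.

41.7

N = 6.
Strictly below 27: 1. Equal to 27: 3.
PR = (1 + 0.5·3)/6 × 100 = 41.7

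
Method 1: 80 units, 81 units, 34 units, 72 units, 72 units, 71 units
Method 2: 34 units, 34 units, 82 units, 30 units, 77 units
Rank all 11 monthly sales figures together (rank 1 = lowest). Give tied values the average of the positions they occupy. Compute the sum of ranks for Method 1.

Sorted (ascending): 30, 34, 34, 34, 71, 72, 72, 77, 80, 81, 82
The 3 values of 34 occupy positions 2–4 → average rank 3.
The 2 values of 72 occupy positions 6–7 → average rank (6+7)/2 = 6.5.
Method 1 values → pooled ranks: 80→9, 81→10, 34→3, 72→6.5, 72→6.5, 71→5
Rank sum = 9 + 10 + 3 + 6.5 + 6.5 + 5 = 40

40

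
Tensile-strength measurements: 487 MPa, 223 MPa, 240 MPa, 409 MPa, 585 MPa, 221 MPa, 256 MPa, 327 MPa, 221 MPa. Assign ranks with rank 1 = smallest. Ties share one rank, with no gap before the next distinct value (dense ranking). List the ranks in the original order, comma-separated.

7, 2, 3, 6, 8, 1, 4, 5, 1

Sorted (ascending): 221, 221, 223, 240, 256, 327, 409, 487, 585
The 2 values of 221 share dense rank 1.
Remaining distinct values take the next consecutive integers.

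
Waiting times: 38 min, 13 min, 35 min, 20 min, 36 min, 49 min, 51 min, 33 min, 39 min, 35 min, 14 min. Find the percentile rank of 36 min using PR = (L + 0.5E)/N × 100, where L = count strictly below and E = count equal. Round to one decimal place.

59.1

N = 11.
Strictly below 36: 6. Equal to 36: 1.
PR = (6 + 0.5·1)/11 × 100 = 59.1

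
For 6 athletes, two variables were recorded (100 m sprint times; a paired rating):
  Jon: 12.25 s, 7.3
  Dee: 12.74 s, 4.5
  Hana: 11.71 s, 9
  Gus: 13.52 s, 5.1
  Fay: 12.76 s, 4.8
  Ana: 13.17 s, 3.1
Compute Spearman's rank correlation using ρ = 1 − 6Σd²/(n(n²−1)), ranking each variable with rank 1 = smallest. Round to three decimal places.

Ranks of variable 1: 2, 3, 1, 6, 4, 5
Ranks of variable 2: 5, 2, 6, 4, 3, 1
d = r₁ − r₂: -3, 1, -5, 2, 1, 4
d²: 9, 1, 25, 4, 1, 16; Σd² = 56
ρ = 1 − 6·56/(6·35) = 1 − 336/210 = -0.600

-0.600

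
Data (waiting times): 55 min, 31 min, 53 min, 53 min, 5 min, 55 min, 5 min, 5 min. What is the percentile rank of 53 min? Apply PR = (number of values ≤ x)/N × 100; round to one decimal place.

75.0

N = 8.
Strictly below 53: 4. Equal to 53: 2.
PR = 6/8 × 100 = 75.0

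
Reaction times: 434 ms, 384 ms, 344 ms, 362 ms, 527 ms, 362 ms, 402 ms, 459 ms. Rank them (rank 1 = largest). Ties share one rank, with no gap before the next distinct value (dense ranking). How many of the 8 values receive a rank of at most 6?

7

Sorted (descending): 527, 459, 434, 402, 384, 362, 362, 344
The 2 values of 362 share dense rank 6.
Remaining distinct values take the next consecutive integers.
Ranks ≤ 6: {1, 2, 3, 4, 5, 6, 6} → 7 values.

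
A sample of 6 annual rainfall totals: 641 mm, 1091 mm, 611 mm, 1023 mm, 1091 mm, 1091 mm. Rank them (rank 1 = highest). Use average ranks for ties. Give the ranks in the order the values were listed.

5, 2, 6, 4, 2, 2

Sorted (descending): 1091, 1091, 1091, 1023, 641, 611
The 3 values of 1091 occupy positions 1–3 → average rank 2.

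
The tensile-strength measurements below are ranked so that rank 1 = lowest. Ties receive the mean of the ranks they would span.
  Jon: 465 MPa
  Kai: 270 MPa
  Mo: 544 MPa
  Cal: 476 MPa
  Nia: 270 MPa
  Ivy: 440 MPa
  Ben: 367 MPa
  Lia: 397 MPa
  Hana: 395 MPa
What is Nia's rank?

Sorted (ascending): 270, 270, 367, 395, 397, 440, 465, 476, 544
The 2 values of 270 occupy positions 1–2 → average rank (1+2)/2 = 1.5.
Nia has value 270 MPa → rank 1.5.

1.5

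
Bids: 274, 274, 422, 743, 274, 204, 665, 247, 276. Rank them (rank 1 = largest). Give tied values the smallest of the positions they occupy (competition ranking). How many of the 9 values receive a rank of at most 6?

Sorted (descending): 743, 665, 422, 276, 274, 274, 274, 247, 204
The 3 values of 274 occupy positions 5–7 → each gets rank 5.
Ranks ≤ 6: {1, 2, 3, 4, 5, 5, 5} → 7 values.

7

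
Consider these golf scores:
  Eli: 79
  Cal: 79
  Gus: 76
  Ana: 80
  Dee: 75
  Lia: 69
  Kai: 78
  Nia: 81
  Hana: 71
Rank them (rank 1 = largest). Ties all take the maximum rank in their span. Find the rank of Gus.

6

Sorted (descending): 81, 80, 79, 79, 78, 76, 75, 71, 69
The 2 values of 79 occupy positions 3–4 → each gets rank 4.
Gus has value 76 → rank 6.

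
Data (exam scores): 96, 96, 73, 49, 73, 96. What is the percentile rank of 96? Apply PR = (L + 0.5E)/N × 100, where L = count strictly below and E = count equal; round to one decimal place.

75.0

N = 6.
Strictly below 96: 3. Equal to 96: 3.
PR = (3 + 0.5·3)/6 × 100 = 75.0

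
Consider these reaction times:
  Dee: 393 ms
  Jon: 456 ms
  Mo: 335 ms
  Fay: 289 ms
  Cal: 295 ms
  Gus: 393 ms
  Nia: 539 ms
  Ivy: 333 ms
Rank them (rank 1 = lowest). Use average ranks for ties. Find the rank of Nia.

Sorted (ascending): 289, 295, 333, 335, 393, 393, 456, 539
The 2 values of 393 occupy positions 5–6 → average rank (5+6)/2 = 5.5.
Nia has value 539 ms → rank 8.

8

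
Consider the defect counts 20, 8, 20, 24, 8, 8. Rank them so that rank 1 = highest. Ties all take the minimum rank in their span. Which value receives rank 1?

24

Sorted (descending): 24, 20, 20, 8, 8, 8
The 2 values of 20 occupy positions 2–3 → each gets rank 2.
The 3 values of 8 occupy positions 4–6 → each gets rank 4.
Rank 1 → value 24.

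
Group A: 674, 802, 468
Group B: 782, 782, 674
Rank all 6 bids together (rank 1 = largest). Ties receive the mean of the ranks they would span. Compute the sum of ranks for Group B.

9.5

Sorted (descending): 802, 782, 782, 674, 674, 468
The 2 values of 782 occupy positions 2–3 → average rank (2+3)/2 = 2.5.
The 2 values of 674 occupy positions 4–5 → average rank (4+5)/2 = 4.5.
Group B values → pooled ranks: 782→2.5, 782→2.5, 674→4.5
Rank sum = 2.5 + 2.5 + 4.5 = 9.5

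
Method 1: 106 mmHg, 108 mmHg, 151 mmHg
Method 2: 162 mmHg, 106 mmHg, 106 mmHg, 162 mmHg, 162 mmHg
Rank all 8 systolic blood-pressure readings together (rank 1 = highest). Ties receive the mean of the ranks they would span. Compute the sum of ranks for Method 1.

Sorted (descending): 162, 162, 162, 151, 108, 106, 106, 106
The 3 values of 162 occupy positions 1–3 → average rank 2.
The 3 values of 106 occupy positions 6–8 → average rank 7.
Method 1 values → pooled ranks: 106→7, 108→5, 151→4
Rank sum = 7 + 5 + 4 = 16

16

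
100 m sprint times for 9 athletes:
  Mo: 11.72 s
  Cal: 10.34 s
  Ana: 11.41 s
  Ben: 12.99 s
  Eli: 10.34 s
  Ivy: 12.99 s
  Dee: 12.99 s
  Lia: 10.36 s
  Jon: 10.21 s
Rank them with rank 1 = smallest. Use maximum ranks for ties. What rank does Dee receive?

9

Sorted (ascending): 10.21, 10.34, 10.34, 10.36, 11.41, 11.72, 12.99, 12.99, 12.99
The 2 values of 10.34 occupy positions 2–3 → each gets rank 3.
The 3 values of 12.99 occupy positions 7–9 → each gets rank 9.
Dee has value 12.99 s → rank 9.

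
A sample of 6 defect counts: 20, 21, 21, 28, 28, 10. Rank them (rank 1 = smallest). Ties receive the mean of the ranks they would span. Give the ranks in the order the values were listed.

Sorted (ascending): 10, 20, 21, 21, 28, 28
The 2 values of 21 occupy positions 3–4 → average rank (3+4)/2 = 3.5.
The 2 values of 28 occupy positions 5–6 → average rank (5+6)/2 = 5.5.

2, 3.5, 3.5, 5.5, 5.5, 1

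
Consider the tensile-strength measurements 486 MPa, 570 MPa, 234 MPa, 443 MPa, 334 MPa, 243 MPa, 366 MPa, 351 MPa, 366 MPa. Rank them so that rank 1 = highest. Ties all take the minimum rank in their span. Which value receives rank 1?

570

Sorted (descending): 570, 486, 443, 366, 366, 351, 334, 243, 234
The 2 values of 366 occupy positions 4–5 → each gets rank 4.
Rank 1 → value 570.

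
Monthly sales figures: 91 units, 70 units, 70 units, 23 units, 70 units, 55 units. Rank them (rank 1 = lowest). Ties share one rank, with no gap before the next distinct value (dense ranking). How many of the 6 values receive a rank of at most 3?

5

Sorted (ascending): 23, 55, 70, 70, 70, 91
The 3 values of 70 share dense rank 3.
Remaining distinct values take the next consecutive integers.
Ranks ≤ 3: {1, 2, 3, 3, 3} → 5 values.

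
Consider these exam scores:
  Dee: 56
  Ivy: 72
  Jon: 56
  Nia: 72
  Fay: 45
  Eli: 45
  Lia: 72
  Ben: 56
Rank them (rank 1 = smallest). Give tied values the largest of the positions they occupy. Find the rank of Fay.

2

Sorted (ascending): 45, 45, 56, 56, 56, 72, 72, 72
The 2 values of 45 occupy positions 1–2 → each gets rank 2.
The 3 values of 56 occupy positions 3–5 → each gets rank 5.
The 3 values of 72 occupy positions 6–8 → each gets rank 8.
Fay has value 45 → rank 2.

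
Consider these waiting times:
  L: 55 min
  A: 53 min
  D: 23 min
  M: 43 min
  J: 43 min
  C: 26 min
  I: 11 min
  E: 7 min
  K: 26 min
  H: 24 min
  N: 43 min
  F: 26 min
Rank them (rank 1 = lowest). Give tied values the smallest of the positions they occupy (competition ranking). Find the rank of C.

5

Sorted (ascending): 7, 11, 23, 24, 26, 26, 26, 43, 43, 43, 53, 55
The 3 values of 26 occupy positions 5–7 → each gets rank 5.
The 3 values of 43 occupy positions 8–10 → each gets rank 8.
C has value 26 min → rank 5.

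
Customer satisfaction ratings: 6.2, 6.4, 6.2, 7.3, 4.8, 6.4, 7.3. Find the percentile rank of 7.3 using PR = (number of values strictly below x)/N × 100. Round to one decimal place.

N = 7.
Strictly below 7.3: 5. Equal to 7.3: 2.
PR = 5/7 × 100 = 71.4

71.4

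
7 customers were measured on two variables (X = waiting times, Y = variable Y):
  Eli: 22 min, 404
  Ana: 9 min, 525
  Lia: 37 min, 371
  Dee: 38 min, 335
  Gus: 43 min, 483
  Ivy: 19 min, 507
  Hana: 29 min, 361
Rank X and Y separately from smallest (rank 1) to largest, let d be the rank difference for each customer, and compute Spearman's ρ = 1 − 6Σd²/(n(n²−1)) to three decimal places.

-0.607

Ranks of variable 1: 3, 1, 5, 6, 7, 2, 4
Ranks of variable 2: 4, 7, 3, 1, 5, 6, 2
d = r₁ − r₂: -1, -6, 2, 5, 2, -4, 2
d²: 1, 36, 4, 25, 4, 16, 4; Σd² = 90
ρ = 1 − 6·90/(7·48) = 1 − 540/336 = -0.607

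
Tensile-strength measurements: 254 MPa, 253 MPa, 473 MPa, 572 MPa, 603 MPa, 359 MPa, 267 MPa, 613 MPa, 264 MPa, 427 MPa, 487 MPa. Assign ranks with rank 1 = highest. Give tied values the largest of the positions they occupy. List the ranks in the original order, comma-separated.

10, 11, 5, 3, 2, 7, 8, 1, 9, 6, 4

Sorted (descending): 613, 603, 572, 487, 473, 427, 359, 267, 264, 254, 253
No ties — each value takes its position as its rank.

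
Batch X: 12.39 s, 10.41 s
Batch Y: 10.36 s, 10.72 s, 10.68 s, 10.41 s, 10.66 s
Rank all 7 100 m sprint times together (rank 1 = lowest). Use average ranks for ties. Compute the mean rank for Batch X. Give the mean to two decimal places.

4.75

Sorted (ascending): 10.36, 10.41, 10.41, 10.66, 10.68, 10.72, 12.39
The 2 values of 10.41 occupy positions 2–3 → average rank (2+3)/2 = 2.5.
Batch X values → pooled ranks: 12.39→7, 10.41→2.5
Mean rank = (7 + 2.5) / 2 = 4.75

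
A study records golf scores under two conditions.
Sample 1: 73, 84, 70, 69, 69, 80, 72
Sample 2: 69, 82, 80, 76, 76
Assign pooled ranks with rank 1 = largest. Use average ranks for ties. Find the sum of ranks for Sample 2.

Sorted (descending): 84, 82, 80, 80, 76, 76, 73, 72, 70, 69, 69, 69
The 2 values of 80 occupy positions 3–4 → average rank (3+4)/2 = 3.5.
The 2 values of 76 occupy positions 5–6 → average rank (5+6)/2 = 5.5.
The 3 values of 69 occupy positions 10–12 → average rank 11.
Sample 2 values → pooled ranks: 69→11, 82→2, 80→3.5, 76→5.5, 76→5.5
Rank sum = 11 + 2 + 3.5 + 5.5 + 5.5 = 27.5

27.5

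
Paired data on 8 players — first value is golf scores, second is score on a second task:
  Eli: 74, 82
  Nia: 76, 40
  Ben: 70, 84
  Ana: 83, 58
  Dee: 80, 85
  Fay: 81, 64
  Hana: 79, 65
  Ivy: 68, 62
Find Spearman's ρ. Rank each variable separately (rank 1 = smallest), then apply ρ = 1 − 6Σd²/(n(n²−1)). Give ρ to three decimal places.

-0.143

Ranks of variable 1: 3, 4, 2, 8, 6, 7, 5, 1
Ranks of variable 2: 6, 1, 7, 2, 8, 4, 5, 3
d = r₁ − r₂: -3, 3, -5, 6, -2, 3, 0, -2
d²: 9, 9, 25, 36, 4, 9, 0, 4; Σd² = 96
ρ = 1 − 6·96/(8·63) = 1 − 576/504 = -0.143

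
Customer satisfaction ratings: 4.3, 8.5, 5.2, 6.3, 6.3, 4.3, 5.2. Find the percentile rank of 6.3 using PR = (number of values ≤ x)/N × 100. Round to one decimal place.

85.7

N = 7.
Strictly below 6.3: 4. Equal to 6.3: 2.
PR = 6/7 × 100 = 85.7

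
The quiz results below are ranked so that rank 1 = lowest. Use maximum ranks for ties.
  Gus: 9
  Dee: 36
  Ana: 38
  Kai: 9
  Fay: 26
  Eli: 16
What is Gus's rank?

Sorted (ascending): 9, 9, 16, 26, 36, 38
The 2 values of 9 occupy positions 1–2 → each gets rank 2.
Gus has value 9 → rank 2.

2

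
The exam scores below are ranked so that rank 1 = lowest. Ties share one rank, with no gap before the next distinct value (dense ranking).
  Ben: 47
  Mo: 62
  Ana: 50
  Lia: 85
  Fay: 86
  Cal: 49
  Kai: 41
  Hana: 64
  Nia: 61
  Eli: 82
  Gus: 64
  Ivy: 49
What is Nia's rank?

5

Sorted (ascending): 41, 47, 49, 49, 50, 61, 62, 64, 64, 82, 85, 86
The 2 values of 49 share dense rank 3.
The 2 values of 64 share dense rank 7.
Remaining distinct values take the next consecutive integers.
Nia has value 61 → rank 5.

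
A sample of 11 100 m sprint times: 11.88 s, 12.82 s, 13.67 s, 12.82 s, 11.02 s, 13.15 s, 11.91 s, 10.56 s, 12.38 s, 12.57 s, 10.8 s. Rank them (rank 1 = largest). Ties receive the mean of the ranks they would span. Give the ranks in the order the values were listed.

Sorted (descending): 13.67, 13.15, 12.82, 12.82, 12.57, 12.38, 11.91, 11.88, 11.02, 10.8, 10.56
The 2 values of 12.82 occupy positions 3–4 → average rank (3+4)/2 = 3.5.

8, 3.5, 1, 3.5, 9, 2, 7, 11, 6, 5, 10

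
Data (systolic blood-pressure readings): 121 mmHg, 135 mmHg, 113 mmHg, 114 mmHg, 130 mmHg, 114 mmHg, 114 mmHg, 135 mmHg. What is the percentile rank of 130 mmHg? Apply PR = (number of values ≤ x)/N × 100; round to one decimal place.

75.0

N = 8.
Strictly below 130: 5. Equal to 130: 1.
PR = 6/8 × 100 = 75.0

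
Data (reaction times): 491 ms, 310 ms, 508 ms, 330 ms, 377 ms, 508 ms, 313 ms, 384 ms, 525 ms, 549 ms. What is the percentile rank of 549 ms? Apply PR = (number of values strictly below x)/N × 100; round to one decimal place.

90.0

N = 10.
Strictly below 549: 9. Equal to 549: 1.
PR = 9/10 × 100 = 90.0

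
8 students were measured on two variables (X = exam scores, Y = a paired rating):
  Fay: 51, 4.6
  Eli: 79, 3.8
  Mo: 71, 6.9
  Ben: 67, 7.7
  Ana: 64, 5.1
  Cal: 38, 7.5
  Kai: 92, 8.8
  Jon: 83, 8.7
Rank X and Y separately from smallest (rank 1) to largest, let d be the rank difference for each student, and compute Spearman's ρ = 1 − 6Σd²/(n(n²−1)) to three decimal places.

Ranks of variable 1: 2, 6, 5, 4, 3, 1, 8, 7
Ranks of variable 2: 2, 1, 4, 6, 3, 5, 8, 7
d = r₁ − r₂: 0, 5, 1, -2, 0, -4, 0, 0
d²: 0, 25, 1, 4, 0, 16, 0, 0; Σd² = 46
ρ = 1 − 6·46/(8·63) = 1 − 276/504 = 0.452

0.452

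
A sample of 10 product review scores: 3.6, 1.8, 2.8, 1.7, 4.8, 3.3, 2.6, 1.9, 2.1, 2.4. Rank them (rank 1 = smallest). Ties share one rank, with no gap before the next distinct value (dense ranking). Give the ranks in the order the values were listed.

Sorted (ascending): 1.7, 1.8, 1.9, 2.1, 2.4, 2.6, 2.8, 3.3, 3.6, 4.8
No ties — each value takes its position as its rank.

9, 2, 7, 1, 10, 8, 6, 3, 4, 5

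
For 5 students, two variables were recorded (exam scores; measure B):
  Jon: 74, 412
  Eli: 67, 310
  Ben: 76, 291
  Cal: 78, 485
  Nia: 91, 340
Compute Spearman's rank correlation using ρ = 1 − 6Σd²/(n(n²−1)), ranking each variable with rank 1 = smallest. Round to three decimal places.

0.300

Ranks of variable 1: 2, 1, 3, 4, 5
Ranks of variable 2: 4, 2, 1, 5, 3
d = r₁ − r₂: -2, -1, 2, -1, 2
d²: 4, 1, 4, 1, 4; Σd² = 14
ρ = 1 − 6·14/(5·24) = 1 − 84/120 = 0.300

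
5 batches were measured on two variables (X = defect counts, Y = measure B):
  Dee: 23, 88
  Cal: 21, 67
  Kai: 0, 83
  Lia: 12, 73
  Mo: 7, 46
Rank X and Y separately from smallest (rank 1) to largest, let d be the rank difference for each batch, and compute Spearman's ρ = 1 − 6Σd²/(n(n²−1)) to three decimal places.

Ranks of variable 1: 5, 4, 1, 3, 2
Ranks of variable 2: 5, 2, 4, 3, 1
d = r₁ − r₂: 0, 2, -3, 0, 1
d²: 0, 4, 9, 0, 1; Σd² = 14
ρ = 1 − 6·14/(5·24) = 1 − 84/120 = 0.300

0.300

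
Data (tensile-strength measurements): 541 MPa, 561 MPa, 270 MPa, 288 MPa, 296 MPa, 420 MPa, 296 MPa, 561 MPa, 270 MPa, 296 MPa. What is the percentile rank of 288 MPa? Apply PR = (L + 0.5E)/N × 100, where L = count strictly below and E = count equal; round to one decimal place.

25.0

N = 10.
Strictly below 288: 2. Equal to 288: 1.
PR = (2 + 0.5·1)/10 × 100 = 25.0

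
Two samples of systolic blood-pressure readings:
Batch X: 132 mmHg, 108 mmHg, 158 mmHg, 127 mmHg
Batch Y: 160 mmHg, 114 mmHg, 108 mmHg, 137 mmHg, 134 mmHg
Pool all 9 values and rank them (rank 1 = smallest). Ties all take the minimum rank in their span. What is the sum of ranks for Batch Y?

Sorted (ascending): 108, 108, 114, 127, 132, 134, 137, 158, 160
The 2 values of 108 occupy positions 1–2 → each gets rank 1.
Batch Y values → pooled ranks: 160→9, 114→3, 108→1, 137→7, 134→6
Rank sum = 9 + 3 + 1 + 7 + 6 = 26

26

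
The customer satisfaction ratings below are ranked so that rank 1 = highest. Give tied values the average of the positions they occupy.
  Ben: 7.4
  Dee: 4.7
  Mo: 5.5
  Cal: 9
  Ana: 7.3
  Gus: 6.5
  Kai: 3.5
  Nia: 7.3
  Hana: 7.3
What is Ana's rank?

Sorted (descending): 9, 7.4, 7.3, 7.3, 7.3, 6.5, 5.5, 4.7, 3.5
The 3 values of 7.3 occupy positions 3–5 → average rank 4.
Ana has value 7.3 → rank 4.

4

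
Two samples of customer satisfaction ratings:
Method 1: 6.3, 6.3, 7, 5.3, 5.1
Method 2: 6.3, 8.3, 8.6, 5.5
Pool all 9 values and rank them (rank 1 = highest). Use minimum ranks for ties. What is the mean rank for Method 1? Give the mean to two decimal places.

5.60

Sorted (descending): 8.6, 8.3, 7, 6.3, 6.3, 6.3, 5.5, 5.3, 5.1
The 3 values of 6.3 occupy positions 4–6 → each gets rank 4.
Method 1 values → pooled ranks: 6.3→4, 6.3→4, 7→3, 5.3→8, 5.1→9
Mean rank = (4 + 4 + 3 + 8 + 9) / 5 = 5.60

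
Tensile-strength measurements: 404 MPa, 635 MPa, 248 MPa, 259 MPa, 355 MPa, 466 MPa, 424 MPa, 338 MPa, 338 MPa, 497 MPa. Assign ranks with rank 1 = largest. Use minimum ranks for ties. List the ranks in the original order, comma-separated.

5, 1, 10, 9, 6, 3, 4, 7, 7, 2

Sorted (descending): 635, 497, 466, 424, 404, 355, 338, 338, 259, 248
The 2 values of 338 occupy positions 7–8 → each gets rank 7.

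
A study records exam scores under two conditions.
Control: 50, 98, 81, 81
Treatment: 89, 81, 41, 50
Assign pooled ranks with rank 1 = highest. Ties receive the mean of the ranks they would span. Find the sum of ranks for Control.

Sorted (descending): 98, 89, 81, 81, 81, 50, 50, 41
The 3 values of 81 occupy positions 3–5 → average rank 4.
The 2 values of 50 occupy positions 6–7 → average rank (6+7)/2 = 6.5.
Control values → pooled ranks: 50→6.5, 98→1, 81→4, 81→4
Rank sum = 6.5 + 1 + 4 + 4 = 15.5

15.5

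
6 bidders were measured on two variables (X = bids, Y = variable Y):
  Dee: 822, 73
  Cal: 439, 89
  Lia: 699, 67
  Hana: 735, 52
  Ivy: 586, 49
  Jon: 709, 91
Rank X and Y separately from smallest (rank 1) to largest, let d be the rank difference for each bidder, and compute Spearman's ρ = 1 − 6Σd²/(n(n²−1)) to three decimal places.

0.029

Ranks of variable 1: 6, 1, 3, 5, 2, 4
Ranks of variable 2: 4, 5, 3, 2, 1, 6
d = r₁ − r₂: 2, -4, 0, 3, 1, -2
d²: 4, 16, 0, 9, 1, 4; Σd² = 34
ρ = 1 − 6·34/(6·35) = 1 − 204/210 = 0.029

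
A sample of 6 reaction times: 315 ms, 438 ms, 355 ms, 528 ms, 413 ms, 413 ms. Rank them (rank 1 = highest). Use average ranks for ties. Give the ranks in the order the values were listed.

Sorted (descending): 528, 438, 413, 413, 355, 315
The 2 values of 413 occupy positions 3–4 → average rank (3+4)/2 = 3.5.

6, 2, 5, 1, 3.5, 3.5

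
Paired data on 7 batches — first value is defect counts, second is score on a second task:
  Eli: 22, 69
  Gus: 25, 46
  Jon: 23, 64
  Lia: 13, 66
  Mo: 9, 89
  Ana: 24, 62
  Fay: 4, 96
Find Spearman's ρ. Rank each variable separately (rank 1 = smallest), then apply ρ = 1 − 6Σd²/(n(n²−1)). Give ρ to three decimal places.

Ranks of variable 1: 4, 7, 5, 3, 2, 6, 1
Ranks of variable 2: 5, 1, 3, 4, 6, 2, 7
d = r₁ − r₂: -1, 6, 2, -1, -4, 4, -6
d²: 1, 36, 4, 1, 16, 16, 36; Σd² = 110
ρ = 1 − 6·110/(7·48) = 1 − 660/336 = -0.964

-0.964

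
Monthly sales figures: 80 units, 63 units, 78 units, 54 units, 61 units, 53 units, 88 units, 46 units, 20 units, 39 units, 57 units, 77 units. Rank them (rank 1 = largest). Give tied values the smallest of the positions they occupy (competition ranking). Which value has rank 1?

Sorted (descending): 88, 80, 78, 77, 63, 61, 57, 54, 53, 46, 39, 20
No ties — each value takes its position as its rank.
Rank 1 → value 88.

88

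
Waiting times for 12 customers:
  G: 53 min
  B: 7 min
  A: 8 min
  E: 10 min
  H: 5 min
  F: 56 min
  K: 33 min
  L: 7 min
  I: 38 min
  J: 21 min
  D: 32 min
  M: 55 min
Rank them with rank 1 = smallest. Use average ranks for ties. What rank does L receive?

2.5

Sorted (ascending): 5, 7, 7, 8, 10, 21, 32, 33, 38, 53, 55, 56
The 2 values of 7 occupy positions 2–3 → average rank (2+3)/2 = 2.5.
L has value 7 min → rank 2.5.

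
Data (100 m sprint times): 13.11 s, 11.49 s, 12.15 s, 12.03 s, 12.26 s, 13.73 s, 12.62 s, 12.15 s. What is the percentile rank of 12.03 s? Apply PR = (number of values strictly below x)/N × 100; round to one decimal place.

N = 8.
Strictly below 12.03: 1. Equal to 12.03: 1.
PR = 1/8 × 100 = 12.5

12.5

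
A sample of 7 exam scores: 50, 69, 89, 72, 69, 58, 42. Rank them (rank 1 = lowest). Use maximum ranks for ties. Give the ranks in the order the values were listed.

Sorted (ascending): 42, 50, 58, 69, 69, 72, 89
The 2 values of 69 occupy positions 4–5 → each gets rank 5.

2, 5, 7, 6, 5, 3, 1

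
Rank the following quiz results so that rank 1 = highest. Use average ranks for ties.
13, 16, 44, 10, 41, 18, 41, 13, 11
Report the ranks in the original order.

Sorted (descending): 44, 41, 41, 18, 16, 13, 13, 11, 10
The 2 values of 41 occupy positions 2–3 → average rank (2+3)/2 = 2.5.
The 2 values of 13 occupy positions 6–7 → average rank (6+7)/2 = 6.5.

6.5, 5, 1, 9, 2.5, 4, 2.5, 6.5, 8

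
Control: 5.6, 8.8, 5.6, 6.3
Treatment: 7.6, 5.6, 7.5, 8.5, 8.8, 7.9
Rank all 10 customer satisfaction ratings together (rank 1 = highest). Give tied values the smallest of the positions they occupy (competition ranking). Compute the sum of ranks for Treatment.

27

Sorted (descending): 8.8, 8.8, 8.5, 7.9, 7.6, 7.5, 6.3, 5.6, 5.6, 5.6
The 2 values of 8.8 occupy positions 1–2 → each gets rank 1.
The 3 values of 5.6 occupy positions 8–10 → each gets rank 8.
Treatment values → pooled ranks: 7.6→5, 5.6→8, 7.5→6, 8.5→3, 8.8→1, 7.9→4
Rank sum = 5 + 8 + 6 + 3 + 1 + 4 = 27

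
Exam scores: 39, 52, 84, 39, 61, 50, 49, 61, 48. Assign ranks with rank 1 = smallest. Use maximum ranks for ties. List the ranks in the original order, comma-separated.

2, 6, 9, 2, 8, 5, 4, 8, 3

Sorted (ascending): 39, 39, 48, 49, 50, 52, 61, 61, 84
The 2 values of 39 occupy positions 1–2 → each gets rank 2.
The 2 values of 61 occupy positions 7–8 → each gets rank 8.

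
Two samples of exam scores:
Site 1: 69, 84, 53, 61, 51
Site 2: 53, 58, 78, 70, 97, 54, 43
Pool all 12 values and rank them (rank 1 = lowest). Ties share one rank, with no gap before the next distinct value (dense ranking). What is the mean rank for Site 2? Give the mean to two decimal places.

5.86

Sorted (ascending): 43, 51, 53, 53, 54, 58, 61, 69, 70, 78, 84, 97
The 2 values of 53 share dense rank 3.
Remaining distinct values take the next consecutive integers.
Site 2 values → pooled ranks: 53→3, 58→5, 78→9, 70→8, 97→11, 54→4, 43→1
Mean rank = (3 + 5 + 9 + 8 + 11 + 4 + 1) / 7 = 5.86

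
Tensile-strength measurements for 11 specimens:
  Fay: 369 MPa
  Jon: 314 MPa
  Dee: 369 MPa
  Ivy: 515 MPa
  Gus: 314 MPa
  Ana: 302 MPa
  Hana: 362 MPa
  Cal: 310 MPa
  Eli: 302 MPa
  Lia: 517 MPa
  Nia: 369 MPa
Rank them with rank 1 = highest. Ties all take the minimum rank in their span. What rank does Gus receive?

Sorted (descending): 517, 515, 369, 369, 369, 362, 314, 314, 310, 302, 302
The 3 values of 369 occupy positions 3–5 → each gets rank 3.
The 2 values of 314 occupy positions 7–8 → each gets rank 7.
The 2 values of 302 occupy positions 10–11 → each gets rank 10.
Gus has value 314 MPa → rank 7.

7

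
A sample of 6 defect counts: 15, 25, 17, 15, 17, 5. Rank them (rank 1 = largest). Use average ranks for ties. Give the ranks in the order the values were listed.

4.5, 1, 2.5, 4.5, 2.5, 6

Sorted (descending): 25, 17, 17, 15, 15, 5
The 2 values of 17 occupy positions 2–3 → average rank (2+3)/2 = 2.5.
The 2 values of 15 occupy positions 4–5 → average rank (4+5)/2 = 4.5.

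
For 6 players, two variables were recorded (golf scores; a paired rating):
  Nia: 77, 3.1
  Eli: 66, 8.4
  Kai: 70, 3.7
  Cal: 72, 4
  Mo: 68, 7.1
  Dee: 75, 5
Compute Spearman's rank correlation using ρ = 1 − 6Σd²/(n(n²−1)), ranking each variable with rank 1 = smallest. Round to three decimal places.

Ranks of variable 1: 6, 1, 3, 4, 2, 5
Ranks of variable 2: 1, 6, 2, 3, 5, 4
d = r₁ − r₂: 5, -5, 1, 1, -3, 1
d²: 25, 25, 1, 1, 9, 1; Σd² = 62
ρ = 1 − 6·62/(6·35) = 1 − 372/210 = -0.771

-0.771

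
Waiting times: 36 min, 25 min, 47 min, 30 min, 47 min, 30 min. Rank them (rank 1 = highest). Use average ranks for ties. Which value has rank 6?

Sorted (descending): 47, 47, 36, 30, 30, 25
The 2 values of 47 occupy positions 1–2 → average rank (1+2)/2 = 1.5.
The 2 values of 30 occupy positions 4–5 → average rank (4+5)/2 = 4.5.
Rank 6 → value 25.

25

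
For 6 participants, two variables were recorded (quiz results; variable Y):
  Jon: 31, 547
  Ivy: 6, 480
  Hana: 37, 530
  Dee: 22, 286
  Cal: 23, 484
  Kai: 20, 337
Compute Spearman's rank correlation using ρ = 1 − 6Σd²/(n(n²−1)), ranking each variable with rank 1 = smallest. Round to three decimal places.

Ranks of variable 1: 5, 1, 6, 3, 4, 2
Ranks of variable 2: 6, 3, 5, 1, 4, 2
d = r₁ − r₂: -1, -2, 1, 2, 0, 0
d²: 1, 4, 1, 4, 0, 0; Σd² = 10
ρ = 1 − 6·10/(6·35) = 1 − 60/210 = 0.714

0.714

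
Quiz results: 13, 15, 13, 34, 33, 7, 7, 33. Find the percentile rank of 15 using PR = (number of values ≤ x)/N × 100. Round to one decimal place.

62.5

N = 8.
Strictly below 15: 4. Equal to 15: 1.
PR = 5/8 × 100 = 62.5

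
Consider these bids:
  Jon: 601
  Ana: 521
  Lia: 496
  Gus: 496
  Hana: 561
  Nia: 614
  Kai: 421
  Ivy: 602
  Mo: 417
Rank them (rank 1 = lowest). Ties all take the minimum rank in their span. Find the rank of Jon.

Sorted (ascending): 417, 421, 496, 496, 521, 561, 601, 602, 614
The 2 values of 496 occupy positions 3–4 → each gets rank 3.
Jon has value 601 → rank 7.

7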